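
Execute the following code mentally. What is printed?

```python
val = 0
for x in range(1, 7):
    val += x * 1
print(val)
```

21

x=1: val = 0+1*1 = 1
x=2: val = 1+2*1 = 3
x=3: val = 3+3*1 = 6
x=4: val = 6+4*1 = 10
x=5: val = 10+5*1 = 15
x=6: val = 15+6*1 = 21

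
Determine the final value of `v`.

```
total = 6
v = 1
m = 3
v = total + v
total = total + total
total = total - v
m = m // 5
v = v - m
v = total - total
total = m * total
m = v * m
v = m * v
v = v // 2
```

v = 6+1 = 7
total = 6+6 = 12
total = 12-7 = 5
m = 3//5 = 0
v = 7-0 = 7
v = 5-5 = 0
total = 0*5 = 0
m = 0*0 = 0
v = 0*0 = 0
v = 0//2 = 0

0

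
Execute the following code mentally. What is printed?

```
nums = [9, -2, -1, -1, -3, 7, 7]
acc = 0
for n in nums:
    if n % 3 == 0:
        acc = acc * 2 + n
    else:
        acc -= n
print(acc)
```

n=9: %3==0, acc = 0*2+9 = 9
n=-2: not %3==0, acc = 9-(-2) = 11
n=-1: not %3==0, acc = 11-(-1) = 12
n=-1: not %3==0, acc = 12-(-1) = 13
n=-3: %3==0, acc = 13*2+(-3) = 23
n=7: not %3==0, acc = 23-7 = 16
n=7: not %3==0, acc = 16-7 = 9

9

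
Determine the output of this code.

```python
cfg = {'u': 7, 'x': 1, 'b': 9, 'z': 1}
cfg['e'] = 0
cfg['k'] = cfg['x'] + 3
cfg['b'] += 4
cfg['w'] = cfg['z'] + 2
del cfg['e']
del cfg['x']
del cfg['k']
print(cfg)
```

cfg['e'] = 0 → {'u': 7, 'x': 1, 'b': 9, 'z': 1, 'e': 0}
cfg['k'] = cfg['x']+3 = 4 → {'u': 7, 'x': 1, 'b': 9, 'z': 1, 'e': 0, 'k': 4}
cfg['b'] = 9+4 = 13 → {'u': 7, 'x': 1, 'b': 13, 'z': 1, 'e': 0, 'k': 4}
cfg['w'] = cfg['z']+2 = 3 → {'u': 7, 'x': 1, 'b': 13, 'z': 1, 'e': 0, 'k': 4, 'w': 3}
del 'e' → {'u': 7, 'x': 1, 'b': 13, 'z': 1, 'k': 4, 'w': 3}
del 'x' → {'u': 7, 'b': 13, 'z': 1, 'k': 4, 'w': 3}
del 'k' → {'u': 7, 'b': 13, 'z': 1, 'w': 3}

{'u': 7, 'b': 13, 'z': 1, 'w': 3}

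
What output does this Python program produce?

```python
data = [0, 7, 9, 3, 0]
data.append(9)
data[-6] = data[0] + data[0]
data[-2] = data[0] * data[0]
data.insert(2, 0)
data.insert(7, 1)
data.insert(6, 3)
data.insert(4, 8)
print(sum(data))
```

40

append 9 → [0, 7, 9, 3, 0, 9]
data[-6] = data[0]+data[0] = 0+0 = 0 → [0, 7, 9, 3, 0, 9]
data[-2] = data[0]*data[0] = 0*0 = 0 → [0, 7, 9, 3, 0, 9]
insert 0 at 2 → [0, 7, 0, 9, 3, 0, 9]
insert 1 at 7 → [0, 7, 0, 9, 3, 0, 9, 1]
insert 3 at 6 → [0, 7, 0, 9, 3, 0, 3, 9, 1]
insert 8 at 4 → [0, 7, 0, 9, 8, 3, 0, 3, 9, 1]
sum = 40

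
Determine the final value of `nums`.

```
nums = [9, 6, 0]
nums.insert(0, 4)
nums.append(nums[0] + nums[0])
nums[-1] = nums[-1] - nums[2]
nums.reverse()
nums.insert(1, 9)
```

[2, 9, 0, 6, 9, 4]

insert 4 at 0 → [4, 9, 6, 0]
append nums[0]+nums[0] = 4+4 = 8 → [4, 9, 6, 0, 8]
nums[-1] = nums[-1]-nums[2] = 8-6 = 2 → [4, 9, 6, 0, 2]
reverse → [2, 0, 6, 9, 4]
insert 9 at 1 → [2, 9, 0, 6, 9, 4]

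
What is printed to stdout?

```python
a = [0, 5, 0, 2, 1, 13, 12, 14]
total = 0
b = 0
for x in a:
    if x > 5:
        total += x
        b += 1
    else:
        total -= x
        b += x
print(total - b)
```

x=0: not >5, total = 0-0 = 0; b=0
x=5: not >5, total = 0-5 = -5; b=5
x=0: not >5, total = (-5)-0 = -5; b=5
x=2: not >5, total = (-5)-2 = -7; b=7
x=1: not >5, total = (-7)-1 = -8; b=8
x=13: >5, total = (-8)+13 = 5; b=9
x=12: >5, total = 5+12 = 17; b=10
x=14: >5, total = 17+14 = 31; b=11
total-b = 31-11 = 20

20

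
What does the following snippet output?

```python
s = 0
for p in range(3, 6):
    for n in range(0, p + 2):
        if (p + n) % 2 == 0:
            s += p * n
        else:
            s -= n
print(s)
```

54

p=3,n=0: odd sum, s = 0-0 = 0
p=3,n=1: even sum, s = 0+3 = 3
p=3,n=2: odd sum, s = 3-2 = 1
p=3,n=3: even sum, s = 1+9 = 10
p=3,n=4: odd sum, s = 10-4 = 6
p=4,n=0: even sum, s = 6+0 = 6
p=4,n=1: odd sum, s = 6-1 = 5
p=4,n=2: even sum, s = 5+8 = 13
p=4,n=3: odd sum, s = 13-3 = 10
p=4,n=4: even sum, s = 10+16 = 26
p=4,n=5: odd sum, s = 26-5 = 21
p=5,n=0: odd sum, s = 21-0 = 21
p=5,n=1: even sum, s = 21+5 = 26
p=5,n=2: odd sum, s = 26-2 = 24
p=5,n=3: even sum, s = 24+15 = 39
p=5,n=4: odd sum, s = 39-4 = 35
p=5,n=5: even sum, s = 35+25 = 60
p=5,n=6: odd sum, s = 60-6 = 54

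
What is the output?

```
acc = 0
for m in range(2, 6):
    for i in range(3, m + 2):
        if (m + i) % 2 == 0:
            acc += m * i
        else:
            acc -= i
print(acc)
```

m=2,i=3: odd sum, acc = 0-3 = -3
m=3,i=3: even sum, acc = (-3)+9 = 6
m=3,i=4: odd sum, acc = 6-4 = 2
m=4,i=3: odd sum, acc = 2-3 = -1
m=4,i=4: even sum, acc = (-1)+16 = 15
m=4,i=5: odd sum, acc = 15-5 = 10
m=5,i=3: even sum, acc = 10+15 = 25
m=5,i=4: odd sum, acc = 25-4 = 21
m=5,i=5: even sum, acc = 21+25 = 46
m=5,i=6: odd sum, acc = 46-6 = 40

40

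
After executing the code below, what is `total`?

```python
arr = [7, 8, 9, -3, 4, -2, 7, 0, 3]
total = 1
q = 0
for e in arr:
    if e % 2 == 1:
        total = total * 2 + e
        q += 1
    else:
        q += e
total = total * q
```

3315

e=7: odd, total = 1*2+7 = 9; q=1
e=8: not odd; q=9
e=9: odd, total = 9*2+9 = 27; q=10
e=-3: odd, total = 27*2+(-3) = 51; q=11
e=4: not odd; q=15
e=-2: not odd; q=13
e=7: odd, total = 51*2+7 = 109; q=14
e=0: not odd; q=14
e=3: odd, total = 109*2+3 = 221; q=15
total*q = 221*15 = 3315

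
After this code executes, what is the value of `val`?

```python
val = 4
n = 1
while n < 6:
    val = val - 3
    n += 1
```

-11

n=1: val = 4-3 = 1
n=2: val = 1-3 = -2
n=3: val = (-2)-3 = -5
n=4: val = (-5)-3 = -8
n=5: val = (-8)-3 = -11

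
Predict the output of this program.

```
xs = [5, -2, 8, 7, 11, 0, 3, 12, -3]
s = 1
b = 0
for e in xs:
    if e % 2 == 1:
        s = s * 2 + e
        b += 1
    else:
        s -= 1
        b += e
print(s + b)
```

200

e=5: odd, s = 1*2+5 = 7; b=1
e=-2: not odd, s = 7-1 = 6; b=-1
e=8: not odd, s = 6-1 = 5; b=7
e=7: odd, s = 5*2+7 = 17; b=8
e=11: odd, s = 17*2+11 = 45; b=9
e=0: not odd, s = 45-1 = 44; b=9
e=3: odd, s = 44*2+3 = 91; b=10
e=12: not odd, s = 91-1 = 90; b=22
e=-3: odd, s = 90*2+(-3) = 177; b=23
s+b = 177+23 = 200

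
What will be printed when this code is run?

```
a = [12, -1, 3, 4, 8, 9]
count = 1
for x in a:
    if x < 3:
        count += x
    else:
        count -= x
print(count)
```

x=12: not <3, count = 1-12 = -11
x=-1: <3, count = (-11)+(-1) = -12
x=3: not <3, count = (-12)-3 = -15
x=4: not <3, count = (-15)-4 = -19
x=8: not <3, count = (-19)-8 = -27
x=9: not <3, count = (-27)-9 = -36

-36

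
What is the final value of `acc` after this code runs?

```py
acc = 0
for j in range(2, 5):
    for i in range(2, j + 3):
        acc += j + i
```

j=2,i=2: acc = 0+4 = 4
j=2,i=3: acc = 4+5 = 9
j=2,i=4: acc = 9+6 = 15
j=3,i=2: acc = 15+5 = 20
j=3,i=3: acc = 20+6 = 26
j=3,i=4: acc = 26+7 = 33
j=3,i=5: acc = 33+8 = 41
j=4,i=2: acc = 41+6 = 47
j=4,i=3: acc = 47+7 = 54
j=4,i=4: acc = 54+8 = 62
j=4,i=5: acc = 62+9 = 71
j=4,i=6: acc = 71+10 = 81

81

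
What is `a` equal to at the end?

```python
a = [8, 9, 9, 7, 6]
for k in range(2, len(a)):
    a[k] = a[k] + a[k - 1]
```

k=2: a[2] = 9+9 = 18 → [8, 9, 18, 7, 6]
k=3: a[3] = 7+18 = 25 → [8, 9, 18, 25, 6]
k=4: a[4] = 6+25 = 31 → [8, 9, 18, 25, 31]

[8, 9, 18, 25, 31]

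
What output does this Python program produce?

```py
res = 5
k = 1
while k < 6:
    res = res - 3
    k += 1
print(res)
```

-10

k=1: res = 5-3 = 2
k=2: res = 2-3 = -1
k=3: res = (-1)-3 = -4
k=4: res = (-4)-3 = -7
k=5: res = (-7)-3 = -10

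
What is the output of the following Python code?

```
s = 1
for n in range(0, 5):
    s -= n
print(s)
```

n=0: s = 1-0 = 1
n=1: s = 1-1 = 0
n=2: s = 0-2 = -2
n=3: s = (-2)-3 = -5
n=4: s = (-5)-4 = -9

-9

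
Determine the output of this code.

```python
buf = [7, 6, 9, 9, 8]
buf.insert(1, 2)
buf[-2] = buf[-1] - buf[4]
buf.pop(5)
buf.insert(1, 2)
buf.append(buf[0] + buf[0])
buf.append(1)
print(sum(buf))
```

40

insert 2 at 1 → [7, 2, 6, 9, 9, 8]
buf[-2] = buf[-1]-buf[4] = 8-9 = -1 → [7, 2, 6, 9, -1, 8]
pop(5) removes 8 → [7, 2, 6, 9, -1]
insert 2 at 1 → [7, 2, 2, 6, 9, -1]
append buf[0]+buf[0] = 7+7 = 14 → [7, 2, 2, 6, 9, -1, 14]
append 1 → [7, 2, 2, 6, 9, -1, 14, 1]
sum = 40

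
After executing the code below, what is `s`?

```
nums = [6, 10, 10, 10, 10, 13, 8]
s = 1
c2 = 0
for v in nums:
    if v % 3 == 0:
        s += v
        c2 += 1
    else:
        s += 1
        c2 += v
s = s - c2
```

-49

v=6: %3==0, s = 1+6 = 7; c2=1
v=10: not %3==0, s = 7+1 = 8; c2=11
v=10: not %3==0, s = 8+1 = 9; c2=21
v=10: not %3==0, s = 9+1 = 10; c2=31
v=10: not %3==0, s = 10+1 = 11; c2=41
v=13: not %3==0, s = 11+1 = 12; c2=54
v=8: not %3==0, s = 12+1 = 13; c2=62
s-c2 = 13-62 = -49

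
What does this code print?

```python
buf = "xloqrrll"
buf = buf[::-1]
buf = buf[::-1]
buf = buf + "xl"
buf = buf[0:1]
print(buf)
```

reverse → 'llrrqolx'
reverse → 'xloqrrll'
+ 'xl' → 'xloqrrllxl'
slice [0:1] → 'x'

x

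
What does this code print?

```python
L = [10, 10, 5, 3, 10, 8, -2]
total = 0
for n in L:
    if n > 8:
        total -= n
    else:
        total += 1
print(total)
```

-26

n=10: >8, total = 0-10 = -10
n=10: >8, total = (-10)-10 = -20
n=5: not >8, total = (-20)+1 = -19
n=3: not >8, total = (-19)+1 = -18
n=10: >8, total = (-18)-10 = -28
n=8: not >8, total = (-28)+1 = -27
n=-2: not >8, total = (-27)+1 = -26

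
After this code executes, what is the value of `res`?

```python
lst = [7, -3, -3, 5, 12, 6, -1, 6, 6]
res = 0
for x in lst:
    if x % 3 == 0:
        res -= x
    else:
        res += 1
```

-21

x=7: not %3==0, res = 0+1 = 1
x=-3: %3==0, res = 1-(-3) = 4
x=-3: %3==0, res = 4-(-3) = 7
x=5: not %3==0, res = 7+1 = 8
x=12: %3==0, res = 8-12 = -4
x=6: %3==0, res = (-4)-6 = -10
x=-1: not %3==0, res = (-10)+1 = -9
x=6: %3==0, res = (-9)-6 = -15
x=6: %3==0, res = (-15)-6 = -21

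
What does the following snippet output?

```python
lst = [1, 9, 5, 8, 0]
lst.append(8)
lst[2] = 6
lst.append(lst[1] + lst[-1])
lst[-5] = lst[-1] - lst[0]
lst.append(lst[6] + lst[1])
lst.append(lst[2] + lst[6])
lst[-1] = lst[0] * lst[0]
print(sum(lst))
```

86

append 8 → [1, 9, 5, 8, 0, 8]
lst[2] = 6 → [1, 9, 6, 8, 0, 8]
append lst[1]+lst[-1] = 9+8 = 17 → [1, 9, 6, 8, 0, 8, 17]
lst[-5] = lst[-1]-lst[0] = 17-1 = 16 → [1, 9, 16, 8, 0, 8, 17]
append lst[6]+lst[1] = 17+9 = 26 → [1, 9, 16, 8, 0, 8, 17, 26]
append lst[2]+lst[6] = 16+17 = 33 → [1, 9, 16, 8, 0, 8, 17, 26, 33]
lst[-1] = lst[0]*lst[0] = 1*1 = 1 → [1, 9, 16, 8, 0, 8, 17, 26, 1]
sum = 86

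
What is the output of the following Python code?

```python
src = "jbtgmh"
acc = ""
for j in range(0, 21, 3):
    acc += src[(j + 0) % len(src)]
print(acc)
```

j=0: add src[0]='j' → 'j'
j=3: add src[3]='g' → 'jg'
j=6: add src[0]='j' → 'jgj'
j=9: add src[3]='g' → 'jgjg'
j=12: add src[0]='j' → 'jgjgj'
j=15: add src[3]='g' → 'jgjgjg'
j=18: add src[0]='j' → 'jgjgjgj'

jgjgjgj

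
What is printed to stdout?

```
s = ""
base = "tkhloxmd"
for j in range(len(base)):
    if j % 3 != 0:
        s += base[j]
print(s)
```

j=0: skip
j=1: add 'k' → 'k'
j=2: add 'h' → 'kh'
j=3: skip
j=4: add 'o' → 'kho'
j=5: add 'x' → 'khox'
j=6: skip
j=7: add 'd' → 'khoxd'

khoxd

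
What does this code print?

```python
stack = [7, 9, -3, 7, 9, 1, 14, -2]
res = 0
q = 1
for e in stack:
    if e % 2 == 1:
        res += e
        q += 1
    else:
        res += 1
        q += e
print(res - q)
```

13

e=7: odd, res = 0+7 = 7; q=2
e=9: odd, res = 7+9 = 16; q=3
e=-3: odd, res = 16+(-3) = 13; q=4
e=7: odd, res = 13+7 = 20; q=5
e=9: odd, res = 20+9 = 29; q=6
e=1: odd, res = 29+1 = 30; q=7
e=14: not odd, res = 30+1 = 31; q=21
e=-2: not odd, res = 31+1 = 32; q=19
res-q = 32-19 = 13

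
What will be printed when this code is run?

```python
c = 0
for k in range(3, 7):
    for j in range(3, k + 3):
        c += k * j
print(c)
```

k=3,j=3: c = 0+9 = 9
k=3,j=4: c = 9+12 = 21
k=3,j=5: c = 21+15 = 36
k=4,j=3: c = 36+12 = 48
k=4,j=4: c = 48+16 = 64
k=4,j=5: c = 64+20 = 84
k=4,j=6: c = 84+24 = 108
k=5,j=3: c = 108+15 = 123
k=5,j=4: c = 123+20 = 143
k=5,j=5: c = 143+25 = 168
k=5,j=6: c = 168+30 = 198
k=5,j=7: c = 198+35 = 233
k=6,j=3: c = 233+18 = 251
k=6,j=4: c = 251+24 = 275
k=6,j=5: c = 275+30 = 305
k=6,j=6: c = 305+36 = 341
k=6,j=7: c = 341+42 = 383
k=6,j=8: c = 383+48 = 431

431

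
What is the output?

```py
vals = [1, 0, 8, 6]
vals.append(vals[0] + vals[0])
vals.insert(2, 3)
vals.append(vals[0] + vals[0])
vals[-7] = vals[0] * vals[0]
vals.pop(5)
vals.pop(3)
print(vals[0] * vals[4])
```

append vals[0]+vals[0] = 1+1 = 2 → [1, 0, 8, 6, 2]
insert 3 at 2 → [1, 0, 3, 8, 6, 2]
append vals[0]+vals[0] = 1+1 = 2 → [1, 0, 3, 8, 6, 2, 2]
vals[-7] = vals[0]*vals[0] = 1*1 = 1 → [1, 0, 3, 8, 6, 2, 2]
pop(5) removes 2 → [1, 0, 3, 8, 6, 2]
pop(3) removes 8 → [1, 0, 3, 6, 2]
vals[0]*vals[4] = 1*2 = 2

2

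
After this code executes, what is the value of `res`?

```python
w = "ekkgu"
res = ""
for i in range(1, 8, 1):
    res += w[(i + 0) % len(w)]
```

'kkguekk'

i=1: add w[1]='k' → 'k'
i=2: add w[2]='k' → 'kk'
i=3: add w[3]='g' → 'kkg'
i=4: add w[4]='u' → 'kkgu'
i=5: add w[0]='e' → 'kkgue'
i=6: add w[1]='k' → 'kkguek'
i=7: add w[2]='k' → 'kkguekk'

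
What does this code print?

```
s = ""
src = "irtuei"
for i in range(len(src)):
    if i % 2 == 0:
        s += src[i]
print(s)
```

ite

i=0: add 'i' → 'i'
i=1: skip
i=2: add 't' → 'it'
i=3: skip
i=4: add 'e' → 'ite'
i=5: skip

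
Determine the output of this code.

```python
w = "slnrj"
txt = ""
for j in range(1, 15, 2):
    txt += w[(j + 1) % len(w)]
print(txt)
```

j=1: add w[2]='n' → 'n'
j=3: add w[4]='j' → 'nj'
j=5: add w[1]='l' → 'njl'
j=7: add w[3]='r' → 'njlr'
j=9: add w[0]='s' → 'njlrs'
j=11: add w[2]='n' → 'njlrsn'
j=13: add w[4]='j' → 'njlrsnj'

njlrsnj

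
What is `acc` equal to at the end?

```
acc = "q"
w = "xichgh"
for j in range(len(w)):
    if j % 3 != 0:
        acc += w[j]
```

j=0: skip
j=1: add 'i' → 'qi'
j=2: add 'c' → 'qic'
j=3: skip
j=4: add 'g' → 'qicg'
j=5: add 'h' → 'qicgh'

'qicgh'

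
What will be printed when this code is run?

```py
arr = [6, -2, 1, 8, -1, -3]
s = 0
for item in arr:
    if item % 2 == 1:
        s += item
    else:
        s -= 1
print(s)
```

-6

item=6: not odd, s = 0-1 = -1
item=-2: not odd, s = (-1)-1 = -2
item=1: odd, s = (-2)+1 = -1
item=8: not odd, s = (-1)-1 = -2
item=-1: odd, s = (-2)+(-1) = -3
item=-3: odd, s = (-3)+(-3) = -6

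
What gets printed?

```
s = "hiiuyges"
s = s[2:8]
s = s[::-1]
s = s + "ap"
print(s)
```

segyuiap

slice [2:8] → 'iuyges'
reverse → 'segyui'
+ 'ap' → 'segyuiap'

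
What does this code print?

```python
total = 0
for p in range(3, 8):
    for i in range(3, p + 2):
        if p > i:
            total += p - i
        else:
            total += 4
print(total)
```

60

p=3,i=3: not 3>3, total = 0+4 = 4
p=3,i=4: not 3>4, total = 4+4 = 8
p=4,i=3: 4>3, total = 8+1 = 9
p=4,i=4: not 4>4, total = 9+4 = 13
p=4,i=5: not 4>5, total = 13+4 = 17
p=5,i=3: 5>3, total = 17+2 = 19
p=5,i=4: 5>4, total = 19+1 = 20
p=5,i=5: not 5>5, total = 20+4 = 24
p=5,i=6: not 5>6, total = 24+4 = 28
p=6,i=3: 6>3, total = 28+3 = 31
p=6,i=4: 6>4, total = 31+2 = 33
p=6,i=5: 6>5, total = 33+1 = 34
p=6,i=6: not 6>6, total = 34+4 = 38
p=6,i=7: not 6>7, total = 38+4 = 42
p=7,i=3: 7>3, total = 42+4 = 46
p=7,i=4: 7>4, total = 46+3 = 49
p=7,i=5: 7>5, total = 49+2 = 51
p=7,i=6: 7>6, total = 51+1 = 52
p=7,i=7: not 7>7, total = 52+4 = 56
p=7,i=8: not 7>8, total = 56+4 = 60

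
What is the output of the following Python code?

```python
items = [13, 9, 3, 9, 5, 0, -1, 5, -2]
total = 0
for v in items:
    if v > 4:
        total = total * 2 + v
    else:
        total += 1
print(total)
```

344

v=13: >4, total = 0*2+13 = 13
v=9: >4, total = 13*2+9 = 35
v=3: not >4, total = 35+1 = 36
v=9: >4, total = 36*2+9 = 81
v=5: >4, total = 81*2+5 = 167
v=0: not >4, total = 167+1 = 168
v=-1: not >4, total = 168+1 = 169
v=5: >4, total = 169*2+5 = 343
v=-2: not >4, total = 343+1 = 344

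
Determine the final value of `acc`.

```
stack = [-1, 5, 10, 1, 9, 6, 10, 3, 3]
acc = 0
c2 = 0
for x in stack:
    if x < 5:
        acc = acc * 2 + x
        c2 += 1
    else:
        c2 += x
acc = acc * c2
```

x=-1: <5, acc = 0*2+(-1) = -1; c2=1
x=5: not <5; c2=6
x=10: not <5; c2=16
x=1: <5, acc = (-1)*2+1 = -1; c2=17
x=9: not <5; c2=26
x=6: not <5; c2=32
x=10: not <5; c2=42
x=3: <5, acc = (-1)*2+3 = 1; c2=43
x=3: <5, acc = 1*2+3 = 5; c2=44
acc*c2 = 5*44 = 220

220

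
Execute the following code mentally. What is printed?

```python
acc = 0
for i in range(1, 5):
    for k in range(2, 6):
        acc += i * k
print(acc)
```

140

i=1,k=2: acc = 0+2 = 2
i=1,k=3: acc = 2+3 = 5
i=1,k=4: acc = 5+4 = 9
i=1,k=5: acc = 9+5 = 14
i=2,k=2: acc = 14+4 = 18
i=2,k=3: acc = 18+6 = 24
i=2,k=4: acc = 24+8 = 32
i=2,k=5: acc = 32+10 = 42
i=3,k=2: acc = 42+6 = 48
i=3,k=3: acc = 48+9 = 57
i=3,k=4: acc = 57+12 = 69
i=3,k=5: acc = 69+15 = 84
i=4,k=2: acc = 84+8 = 92
i=4,k=3: acc = 92+12 = 104
i=4,k=4: acc = 104+16 = 120
i=4,k=5: acc = 120+20 = 140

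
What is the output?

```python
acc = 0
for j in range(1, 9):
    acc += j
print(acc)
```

j=1: acc = 0+1 = 1
j=2: acc = 1+2 = 3
j=3: acc = 3+3 = 6
j=4: acc = 6+4 = 10
j=5: acc = 10+5 = 15
j=6: acc = 15+6 = 21
j=7: acc = 21+7 = 28
j=8: acc = 28+8 = 36

36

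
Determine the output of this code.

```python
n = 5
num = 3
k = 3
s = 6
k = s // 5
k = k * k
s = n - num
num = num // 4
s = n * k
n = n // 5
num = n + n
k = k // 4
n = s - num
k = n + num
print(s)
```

k = 6//5 = 1
k = 1*1 = 1
s = 5-3 = 2
num = 3//4 = 0
s = 5*1 = 5
n = 5//5 = 1
num = 1+1 = 2
k = 1//4 = 0
n = 5-2 = 3
k = 3+2 = 5

5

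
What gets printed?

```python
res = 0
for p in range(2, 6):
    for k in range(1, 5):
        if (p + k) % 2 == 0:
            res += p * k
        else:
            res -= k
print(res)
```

p=2,k=1: odd sum, res = 0-1 = -1
p=2,k=2: even sum, res = (-1)+4 = 3
p=2,k=3: odd sum, res = 3-3 = 0
p=2,k=4: even sum, res = 0+8 = 8
p=3,k=1: even sum, res = 8+3 = 11
p=3,k=2: odd sum, res = 11-2 = 9
p=3,k=3: even sum, res = 9+9 = 18
p=3,k=4: odd sum, res = 18-4 = 14
p=4,k=1: odd sum, res = 14-1 = 13
p=4,k=2: even sum, res = 13+8 = 21
p=4,k=3: odd sum, res = 21-3 = 18
p=4,k=4: even sum, res = 18+16 = 34
p=5,k=1: even sum, res = 34+5 = 39
p=5,k=2: odd sum, res = 39-2 = 37
p=5,k=3: even sum, res = 37+15 = 52
p=5,k=4: odd sum, res = 52-4 = 48

48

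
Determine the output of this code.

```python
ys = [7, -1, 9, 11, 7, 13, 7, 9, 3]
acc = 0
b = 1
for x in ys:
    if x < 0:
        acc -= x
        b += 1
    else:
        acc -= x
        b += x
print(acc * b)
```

-4420

x=7: not <0, acc = 0-7 = -7; b=8
x=-1: <0, acc = (-7)-(-1) = -6; b=9
x=9: not <0, acc = (-6)-9 = -15; b=18
x=11: not <0, acc = (-15)-11 = -26; b=29
x=7: not <0, acc = (-26)-7 = -33; b=36
x=13: not <0, acc = (-33)-13 = -46; b=49
x=7: not <0, acc = (-46)-7 = -53; b=56
x=9: not <0, acc = (-53)-9 = -62; b=65
x=3: not <0, acc = (-62)-3 = -65; b=68
acc*b = (-65)*68 = -4420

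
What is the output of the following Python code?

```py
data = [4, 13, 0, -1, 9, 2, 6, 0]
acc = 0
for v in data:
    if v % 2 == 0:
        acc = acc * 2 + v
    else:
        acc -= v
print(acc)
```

-188

v=4: even, acc = 0*2+4 = 4
v=13: not even, acc = 4-13 = -9
v=0: even, acc = (-9)*2+0 = -18
v=-1: not even, acc = (-18)-(-1) = -17
v=9: not even, acc = (-17)-9 = -26
v=2: even, acc = (-26)*2+2 = -50
v=6: even, acc = (-50)*2+6 = -94
v=0: even, acc = (-94)*2+0 = -188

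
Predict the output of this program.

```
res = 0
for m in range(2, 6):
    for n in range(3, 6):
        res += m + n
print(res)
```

m=2,n=3: res = 0+5 = 5
m=2,n=4: res = 5+6 = 11
m=2,n=5: res = 11+7 = 18
m=3,n=3: res = 18+6 = 24
m=3,n=4: res = 24+7 = 31
m=3,n=5: res = 31+8 = 39
m=4,n=3: res = 39+7 = 46
m=4,n=4: res = 46+8 = 54
m=4,n=5: res = 54+9 = 63
m=5,n=3: res = 63+8 = 71
m=5,n=4: res = 71+9 = 80
m=5,n=5: res = 80+10 = 90

90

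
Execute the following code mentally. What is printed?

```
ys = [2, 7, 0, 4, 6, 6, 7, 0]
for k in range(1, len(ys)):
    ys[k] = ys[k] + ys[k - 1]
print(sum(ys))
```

141

k=1: ys[1] = 7+2 = 9 → [2, 9, 0, 4, 6, 6, 7, 0]
k=2: ys[2] = 0+9 = 9 → [2, 9, 9, 4, 6, 6, 7, 0]
k=3: ys[3] = 4+9 = 13 → [2, 9, 9, 13, 6, 6, 7, 0]
k=4: ys[4] = 6+13 = 19 → [2, 9, 9, 13, 19, 6, 7, 0]
k=5: ys[5] = 6+19 = 25 → [2, 9, 9, 13, 19, 25, 7, 0]
k=6: ys[6] = 7+25 = 32 → [2, 9, 9, 13, 19, 25, 32, 0]
k=7: ys[7] = 0+32 = 32 → [2, 9, 9, 13, 19, 25, 32, 32]
sum = 141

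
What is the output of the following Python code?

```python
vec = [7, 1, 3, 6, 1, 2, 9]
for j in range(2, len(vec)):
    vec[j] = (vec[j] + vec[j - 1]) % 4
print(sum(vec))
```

16

j=2: vec[2] = (3+1)%4 = 0 → [7, 1, 0, 6, 1, 2, 9]
j=3: vec[3] = (6+0)%4 = 2 → [7, 1, 0, 2, 1, 2, 9]
j=4: vec[4] = (1+2)%4 = 3 → [7, 1, 0, 2, 3, 2, 9]
j=5: vec[5] = (2+3)%4 = 1 → [7, 1, 0, 2, 3, 1, 9]
j=6: vec[6] = (9+1)%4 = 2 → [7, 1, 0, 2, 3, 1, 2]
sum = 16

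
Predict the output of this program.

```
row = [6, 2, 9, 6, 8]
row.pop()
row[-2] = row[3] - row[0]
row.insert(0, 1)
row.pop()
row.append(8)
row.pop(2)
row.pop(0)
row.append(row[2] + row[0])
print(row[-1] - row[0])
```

8

pop() removes 8 → [6, 2, 9, 6]
row[-2] = row[3]-row[0] = 6-6 = 0 → [6, 2, 0, 6]
insert 1 at 0 → [1, 6, 2, 0, 6]
pop() removes 6 → [1, 6, 2, 0]
append 8 → [1, 6, 2, 0, 8]
pop(2) removes 2 → [1, 6, 0, 8]
pop(0) removes 1 → [6, 0, 8]
append row[2]+row[0] = 8+6 = 14 → [6, 0, 8, 14]
row[-1]-row[0] = 14-6 = 8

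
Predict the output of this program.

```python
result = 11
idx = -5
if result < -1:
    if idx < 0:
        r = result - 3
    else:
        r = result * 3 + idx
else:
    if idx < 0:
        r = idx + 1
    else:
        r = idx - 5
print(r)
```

-4

result=11, idx=-5
result < -1 is False; idx < 0 is True
→ r = idx + 1 = -4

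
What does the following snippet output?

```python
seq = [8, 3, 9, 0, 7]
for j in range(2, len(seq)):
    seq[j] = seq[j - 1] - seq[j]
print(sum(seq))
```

j=2: seq[2] = 3-9 = -6 → [8, 3, -6, 0, 7]
j=3: seq[3] = (-6)-0 = -6 → [8, 3, -6, -6, 7]
j=4: seq[4] = (-6)-7 = -13 → [8, 3, -6, -6, -13]
sum = -14

-14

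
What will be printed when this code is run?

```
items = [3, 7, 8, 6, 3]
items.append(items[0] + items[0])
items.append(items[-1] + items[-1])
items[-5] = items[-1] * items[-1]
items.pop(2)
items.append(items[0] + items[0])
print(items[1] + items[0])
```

append items[0]+items[0] = 3+3 = 6 → [3, 7, 8, 6, 3, 6]
append items[-1]+items[-1] = 6+6 = 12 → [3, 7, 8, 6, 3, 6, 12]
items[-5] = items[-1]*items[-1] = 12*12 = 144 → [3, 7, 144, 6, 3, 6, 12]
pop(2) removes 144 → [3, 7, 6, 3, 6, 12]
append items[0]+items[0] = 3+3 = 6 → [3, 7, 6, 3, 6, 12, 6]
items[1]+items[0] = 7+3 = 10

10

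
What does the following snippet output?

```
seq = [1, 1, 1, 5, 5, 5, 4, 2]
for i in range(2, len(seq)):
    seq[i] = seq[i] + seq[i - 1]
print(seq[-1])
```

23

i=2: seq[2] = 1+1 = 2 → [1, 1, 2, 5, 5, 5, 4, 2]
i=3: seq[3] = 5+2 = 7 → [1, 1, 2, 7, 5, 5, 4, 2]
i=4: seq[4] = 5+7 = 12 → [1, 1, 2, 7, 12, 5, 4, 2]
i=5: seq[5] = 5+12 = 17 → [1, 1, 2, 7, 12, 17, 4, 2]
i=6: seq[6] = 4+17 = 21 → [1, 1, 2, 7, 12, 17, 21, 2]
i=7: seq[7] = 2+21 = 23 → [1, 1, 2, 7, 12, 17, 21, 23]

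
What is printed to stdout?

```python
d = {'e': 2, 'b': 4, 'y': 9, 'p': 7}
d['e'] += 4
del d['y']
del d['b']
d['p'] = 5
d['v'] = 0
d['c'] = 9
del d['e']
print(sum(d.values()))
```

d['e'] = 2+4 = 6 → {'e': 6, 'b': 4, 'y': 9, 'p': 7}
del 'y' → {'e': 6, 'b': 4, 'p': 7}
del 'b' → {'e': 6, 'p': 7}
d['p'] = 5 → {'e': 6, 'p': 5}
d['v'] = 0 → {'e': 6, 'p': 5, 'v': 0}
d['c'] = 9 → {'e': 6, 'p': 5, 'v': 0, 'c': 9}
del 'e' → {'p': 5, 'v': 0, 'c': 9}
sum of values = 14

14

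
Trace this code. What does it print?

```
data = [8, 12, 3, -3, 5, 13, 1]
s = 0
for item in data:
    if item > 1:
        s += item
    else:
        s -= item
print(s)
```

item=8: >1, s = 0+8 = 8
item=12: >1, s = 8+12 = 20
item=3: >1, s = 20+3 = 23
item=-3: not >1, s = 23-(-3) = 26
item=5: >1, s = 26+5 = 31
item=13: >1, s = 31+13 = 44
item=1: not >1, s = 44-1 = 43

43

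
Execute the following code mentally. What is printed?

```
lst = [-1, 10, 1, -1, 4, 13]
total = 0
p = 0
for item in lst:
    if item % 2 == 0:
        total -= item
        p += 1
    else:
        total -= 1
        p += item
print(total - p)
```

item=-1: not even, total = 0-1 = -1; p=-1
item=10: even, total = (-1)-10 = -11; p=0
item=1: not even, total = (-11)-1 = -12; p=1
item=-1: not even, total = (-12)-1 = -13; p=0
item=4: even, total = (-13)-4 = -17; p=1
item=13: not even, total = (-17)-1 = -18; p=14
total-p = (-18)-14 = -32

-32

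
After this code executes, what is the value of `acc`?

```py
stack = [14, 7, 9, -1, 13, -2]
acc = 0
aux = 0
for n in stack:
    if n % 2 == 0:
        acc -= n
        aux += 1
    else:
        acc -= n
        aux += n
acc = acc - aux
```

n=14: even, acc = 0-14 = -14; aux=1
n=7: not even, acc = (-14)-7 = -21; aux=8
n=9: not even, acc = (-21)-9 = -30; aux=17
n=-1: not even, acc = (-30)-(-1) = -29; aux=16
n=13: not even, acc = (-29)-13 = -42; aux=29
n=-2: even, acc = (-42)-(-2) = -40; aux=30
acc-aux = (-40)-30 = -70

-70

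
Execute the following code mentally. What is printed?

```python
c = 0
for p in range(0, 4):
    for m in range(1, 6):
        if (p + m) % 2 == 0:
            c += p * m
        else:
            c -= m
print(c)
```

18

p=0,m=1: odd sum, c = 0-1 = -1
p=0,m=2: even sum, c = (-1)+0 = -1
p=0,m=3: odd sum, c = (-1)-3 = -4
p=0,m=4: even sum, c = (-4)+0 = -4
p=0,m=5: odd sum, c = (-4)-5 = -9
p=1,m=1: even sum, c = (-9)+1 = -8
p=1,m=2: odd sum, c = (-8)-2 = -10
p=1,m=3: even sum, c = (-10)+3 = -7
p=1,m=4: odd sum, c = (-7)-4 = -11
p=1,m=5: even sum, c = (-11)+5 = -6
p=2,m=1: odd sum, c = (-6)-1 = -7
p=2,m=2: even sum, c = (-7)+4 = -3
p=2,m=3: odd sum, c = (-3)-3 = -6
p=2,m=4: even sum, c = (-6)+8 = 2
p=2,m=5: odd sum, c = 2-5 = -3
p=3,m=1: even sum, c = (-3)+3 = 0
p=3,m=2: odd sum, c = 0-2 = -2
p=3,m=3: even sum, c = (-2)+9 = 7
p=3,m=4: odd sum, c = 7-4 = 3
p=3,m=5: even sum, c = 3+15 = 18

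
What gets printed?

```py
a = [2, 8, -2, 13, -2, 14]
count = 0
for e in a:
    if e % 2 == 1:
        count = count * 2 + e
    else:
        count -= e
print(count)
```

e=2: not odd, count = 0-2 = -2
e=8: not odd, count = (-2)-8 = -10
e=-2: not odd, count = (-10)-(-2) = -8
e=13: odd, count = (-8)*2+13 = -3
e=-2: not odd, count = (-3)-(-2) = -1
e=14: not odd, count = (-1)-14 = -15

-15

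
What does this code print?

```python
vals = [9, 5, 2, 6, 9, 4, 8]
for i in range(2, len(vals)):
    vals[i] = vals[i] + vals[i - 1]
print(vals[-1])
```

i=2: vals[2] = 2+5 = 7 → [9, 5, 7, 6, 9, 4, 8]
i=3: vals[3] = 6+7 = 13 → [9, 5, 7, 13, 9, 4, 8]
i=4: vals[4] = 9+13 = 22 → [9, 5, 7, 13, 22, 4, 8]
i=5: vals[5] = 4+22 = 26 → [9, 5, 7, 13, 22, 26, 8]
i=6: vals[6] = 8+26 = 34 → [9, 5, 7, 13, 22, 26, 34]

34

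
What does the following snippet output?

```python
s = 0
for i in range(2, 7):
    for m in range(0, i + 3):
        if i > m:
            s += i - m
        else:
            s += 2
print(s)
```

i=2,m=0: 2>0, s = 0+2 = 2
i=2,m=1: 2>1, s = 2+1 = 3
i=2,m=2: not 2>2, s = 3+2 = 5
i=2,m=3: not 2>3, s = 5+2 = 7
i=2,m=4: not 2>4, s = 7+2 = 9
i=3,m=0: 3>0, s = 9+3 = 12
i=3,m=1: 3>1, s = 12+2 = 14
i=3,m=2: 3>2, s = 14+1 = 15
i=3,m=3: not 3>3, s = 15+2 = 17
i=3,m=4: not 3>4, s = 17+2 = 19
i=3,m=5: not 3>5, s = 19+2 = 21
i=4,m=0: 4>0, s = 21+4 = 25
i=4,m=1: 4>1, s = 25+3 = 28
i=4,m=2: 4>2, s = 28+2 = 30
i=4,m=3: 4>3, s = 30+1 = 31
i=4,m=4: not 4>4, s = 31+2 = 33
i=4,m=5: not 4>5, s = 33+2 = 35
i=4,m=6: not 4>6, s = 35+2 = 37
i=5,m=0: 5>0, s = 37+5 = 42
i=5,m=1: 5>1, s = 42+4 = 46
i=5,m=2: 5>2, s = 46+3 = 49
i=5,m=3: 5>3, s = 49+2 = 51
i=5,m=4: 5>4, s = 51+1 = 52
i=5,m=5: not 5>5, s = 52+2 = 54
i=5,m=6: not 5>6, s = 54+2 = 56
i=5,m=7: not 5>7, s = 56+2 = 58
i=6,m=0: 6>0, s = 58+6 = 64
i=6,m=1: 6>1, s = 64+5 = 69
i=6,m=2: 6>2, s = 69+4 = 73
i=6,m=3: 6>3, s = 73+3 = 76
i=6,m=4: 6>4, s = 76+2 = 78
i=6,m=5: 6>5, s = 78+1 = 79
i=6,m=6: not 6>6, s = 79+2 = 81
i=6,m=7: not 6>7, s = 81+2 = 83
i=6,m=8: not 6>8, s = 83+2 = 85

85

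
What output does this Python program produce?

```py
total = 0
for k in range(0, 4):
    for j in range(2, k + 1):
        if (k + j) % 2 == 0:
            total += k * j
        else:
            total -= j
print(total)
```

k=2,j=2: even sum, total = 0+4 = 4
k=3,j=2: odd sum, total = 4-2 = 2
k=3,j=3: even sum, total = 2+9 = 11

11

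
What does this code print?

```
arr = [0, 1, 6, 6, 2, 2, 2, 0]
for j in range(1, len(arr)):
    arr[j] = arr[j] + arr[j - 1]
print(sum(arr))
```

j=1: arr[1] = 1+0 = 1 → [0, 1, 6, 6, 2, 2, 2, 0]
j=2: arr[2] = 6+1 = 7 → [0, 1, 7, 6, 2, 2, 2, 0]
j=3: arr[3] = 6+7 = 13 → [0, 1, 7, 13, 2, 2, 2, 0]
j=4: arr[4] = 2+13 = 15 → [0, 1, 7, 13, 15, 2, 2, 0]
j=5: arr[5] = 2+15 = 17 → [0, 1, 7, 13, 15, 17, 2, 0]
j=6: arr[6] = 2+17 = 19 → [0, 1, 7, 13, 15, 17, 19, 0]
j=7: arr[7] = 0+19 = 19 → [0, 1, 7, 13, 15, 17, 19, 19]
sum = 91

91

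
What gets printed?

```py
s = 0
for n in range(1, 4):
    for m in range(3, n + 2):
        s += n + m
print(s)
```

n=2,m=3: s = 0+5 = 5
n=3,m=3: s = 5+6 = 11
n=3,m=4: s = 11+7 = 18

18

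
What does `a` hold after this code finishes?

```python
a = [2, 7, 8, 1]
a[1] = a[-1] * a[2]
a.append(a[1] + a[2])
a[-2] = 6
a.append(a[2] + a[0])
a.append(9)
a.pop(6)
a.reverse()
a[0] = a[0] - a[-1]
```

[8, 16, 6, 8, 8, 2]

a[1] = a[-1]*a[2] = 1*8 = 8 → [2, 8, 8, 1]
append a[1]+a[2] = 8+8 = 16 → [2, 8, 8, 1, 16]
a[-2] = 6 → [2, 8, 8, 6, 16]
append a[2]+a[0] = 8+2 = 10 → [2, 8, 8, 6, 16, 10]
append 9 → [2, 8, 8, 6, 16, 10, 9]
pop(6) removes 9 → [2, 8, 8, 6, 16, 10]
reverse → [10, 16, 6, 8, 8, 2]
a[0] = a[0]-a[-1] = 10-2 = 8 → [8, 16, 6, 8, 8, 2]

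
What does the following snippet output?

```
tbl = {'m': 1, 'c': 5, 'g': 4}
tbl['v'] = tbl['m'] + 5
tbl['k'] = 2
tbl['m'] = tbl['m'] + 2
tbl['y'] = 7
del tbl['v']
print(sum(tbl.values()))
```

tbl['v'] = tbl['m']+5 = 6 → {'m': 1, 'c': 5, 'g': 4, 'v': 6}
tbl['k'] = 2 → {'m': 1, 'c': 5, 'g': 4, 'v': 6, 'k': 2}
tbl['m'] = tbl['m']+2 = 3 → {'m': 3, 'c': 5, 'g': 4, 'v': 6, 'k': 2}
tbl['y'] = 7 → {'m': 3, 'c': 5, 'g': 4, 'v': 6, 'k': 2, 'y': 7}
del 'v' → {'m': 3, 'c': 5, 'g': 4, 'k': 2, 'y': 7}
sum of values = 21

21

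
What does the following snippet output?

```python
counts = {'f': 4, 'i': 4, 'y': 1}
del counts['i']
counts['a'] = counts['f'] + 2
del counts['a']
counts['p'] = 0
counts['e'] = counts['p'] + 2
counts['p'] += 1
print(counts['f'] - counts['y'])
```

3

del 'i' → {'f': 4, 'y': 1}
counts['a'] = counts['f']+2 = 6 → {'f': 4, 'y': 1, 'a': 6}
del 'a' → {'f': 4, 'y': 1}
counts['p'] = 0 → {'f': 4, 'y': 1, 'p': 0}
counts['e'] = counts['p']+2 = 2 → {'f': 4, 'y': 1, 'p': 0, 'e': 2}
counts['p'] = 0+1 = 1 → {'f': 4, 'y': 1, 'p': 1, 'e': 2}
counts['f']-counts['y'] = 4-1 = 3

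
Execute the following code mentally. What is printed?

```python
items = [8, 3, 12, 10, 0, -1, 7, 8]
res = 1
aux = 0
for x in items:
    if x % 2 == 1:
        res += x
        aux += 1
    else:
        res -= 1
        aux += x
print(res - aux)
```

-36

x=8: not odd, res = 1-1 = 0; aux=8
x=3: odd, res = 0+3 = 3; aux=9
x=12: not odd, res = 3-1 = 2; aux=21
x=10: not odd, res = 2-1 = 1; aux=31
x=0: not odd, res = 1-1 = 0; aux=31
x=-1: odd, res = 0+(-1) = -1; aux=32
x=7: odd, res = (-1)+7 = 6; aux=33
x=8: not odd, res = 6-1 = 5; aux=41
res-aux = 5-41 = -36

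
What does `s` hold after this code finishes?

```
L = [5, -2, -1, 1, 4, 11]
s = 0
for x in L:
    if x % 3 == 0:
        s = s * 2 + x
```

0

x=5: not %3==0
x=-2: not %3==0
x=-1: not %3==0
x=1: not %3==0
x=4: not %3==0
x=11: not %3==0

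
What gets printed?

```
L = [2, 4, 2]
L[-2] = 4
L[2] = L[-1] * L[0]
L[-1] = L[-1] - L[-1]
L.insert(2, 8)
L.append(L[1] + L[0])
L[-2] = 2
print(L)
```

L[-2] = 4 → [2, 4, 2]
L[2] = L[-1]*L[0] = 2*2 = 4 → [2, 4, 4]
L[-1] = L[-1]-L[-1] = 4-4 = 0 → [2, 4, 0]
insert 8 at 2 → [2, 4, 8, 0]
append L[1]+L[0] = 4+2 = 6 → [2, 4, 8, 0, 6]
L[-2] = 2 → [2, 4, 8, 2, 6]

[2, 4, 8, 2, 6]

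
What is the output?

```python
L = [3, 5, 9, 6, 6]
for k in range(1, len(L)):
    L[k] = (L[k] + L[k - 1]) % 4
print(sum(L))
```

8

k=1: L[1] = (5+3)%4 = 0 → [3, 0, 9, 6, 6]
k=2: L[2] = (9+0)%4 = 1 → [3, 0, 1, 6, 6]
k=3: L[3] = (6+1)%4 = 3 → [3, 0, 1, 3, 6]
k=4: L[4] = (6+3)%4 = 1 → [3, 0, 1, 3, 1]
sum = 8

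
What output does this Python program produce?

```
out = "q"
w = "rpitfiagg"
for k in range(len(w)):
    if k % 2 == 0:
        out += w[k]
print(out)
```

qrifag

k=0: add 'r' → 'qr'
k=1: skip
k=2: add 'i' → 'qri'
k=3: skip
k=4: add 'f' → 'qrif'
k=5: skip
k=6: add 'a' → 'qrifa'
k=7: skip
k=8: add 'g' → 'qrifag'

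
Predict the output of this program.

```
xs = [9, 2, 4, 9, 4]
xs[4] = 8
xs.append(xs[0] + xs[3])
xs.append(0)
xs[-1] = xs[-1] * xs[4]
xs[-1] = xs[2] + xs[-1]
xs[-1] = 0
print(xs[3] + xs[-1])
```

xs[4] = 8 → [9, 2, 4, 9, 8]
append xs[0]+xs[3] = 9+9 = 18 → [9, 2, 4, 9, 8, 18]
append 0 → [9, 2, 4, 9, 8, 18, 0]
xs[-1] = xs[-1]*xs[4] = 0*8 = 0 → [9, 2, 4, 9, 8, 18, 0]
xs[-1] = xs[2]+xs[-1] = 4+0 = 4 → [9, 2, 4, 9, 8, 18, 4]
xs[-1] = 0 → [9, 2, 4, 9, 8, 18, 0]
xs[3]+xs[-1] = 9+0 = 9

9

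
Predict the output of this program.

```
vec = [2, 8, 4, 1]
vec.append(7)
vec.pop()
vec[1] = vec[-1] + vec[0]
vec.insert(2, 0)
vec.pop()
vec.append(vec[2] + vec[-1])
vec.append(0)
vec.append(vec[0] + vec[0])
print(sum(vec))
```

17

append 7 → [2, 8, 4, 1, 7]
pop() removes 7 → [2, 8, 4, 1]
vec[1] = vec[-1]+vec[0] = 1+2 = 3 → [2, 3, 4, 1]
insert 0 at 2 → [2, 3, 0, 4, 1]
pop() removes 1 → [2, 3, 0, 4]
append vec[2]+vec[-1] = 0+4 = 4 → [2, 3, 0, 4, 4]
append 0 → [2, 3, 0, 4, 4, 0]
append vec[0]+vec[0] = 2+2 = 4 → [2, 3, 0, 4, 4, 0, 4]
sum = 17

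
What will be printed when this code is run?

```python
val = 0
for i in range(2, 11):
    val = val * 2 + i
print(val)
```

1524

i=2: val = 0*2+2 = 2
i=3: val = 2*2+3 = 7
i=4: val = 7*2+4 = 18
i=5: val = 18*2+5 = 41
i=6: val = 41*2+6 = 88
i=7: val = 88*2+7 = 183
i=8: val = 183*2+8 = 374
i=9: val = 374*2+9 = 757
i=10: val = 757*2+10 = 1524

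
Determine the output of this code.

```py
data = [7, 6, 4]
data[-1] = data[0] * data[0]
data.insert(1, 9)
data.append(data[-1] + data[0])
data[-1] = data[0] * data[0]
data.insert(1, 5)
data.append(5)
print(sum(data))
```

130

data[-1] = data[0]*data[0] = 7*7 = 49 → [7, 6, 49]
insert 9 at 1 → [7, 9, 6, 49]
append data[-1]+data[0] = 49+7 = 56 → [7, 9, 6, 49, 56]
data[-1] = data[0]*data[0] = 7*7 = 49 → [7, 9, 6, 49, 49]
insert 5 at 1 → [7, 5, 9, 6, 49, 49]
append 5 → [7, 5, 9, 6, 49, 49, 5]
sum = 130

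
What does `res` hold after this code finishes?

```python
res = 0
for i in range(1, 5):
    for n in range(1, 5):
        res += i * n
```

i=1,n=1: res = 0+1 = 1
i=1,n=2: res = 1+2 = 3
i=1,n=3: res = 3+3 = 6
i=1,n=4: res = 6+4 = 10
i=2,n=1: res = 10+2 = 12
i=2,n=2: res = 12+4 = 16
i=2,n=3: res = 16+6 = 22
i=2,n=4: res = 22+8 = 30
i=3,n=1: res = 30+3 = 33
i=3,n=2: res = 33+6 = 39
i=3,n=3: res = 39+9 = 48
i=3,n=4: res = 48+12 = 60
i=4,n=1: res = 60+4 = 64
i=4,n=2: res = 64+8 = 72
i=4,n=3: res = 72+12 = 84
i=4,n=4: res = 84+16 = 100

100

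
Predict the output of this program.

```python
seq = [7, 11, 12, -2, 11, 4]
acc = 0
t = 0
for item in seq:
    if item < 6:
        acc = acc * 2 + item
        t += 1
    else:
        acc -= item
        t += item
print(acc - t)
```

-185

item=7: not <6, acc = 0-7 = -7; t=7
item=11: not <6, acc = (-7)-11 = -18; t=18
item=12: not <6, acc = (-18)-12 = -30; t=30
item=-2: <6, acc = (-30)*2+(-2) = -62; t=31
item=11: not <6, acc = (-62)-11 = -73; t=42
item=4: <6, acc = (-73)*2+4 = -142; t=43
acc-t = (-142)-43 = -185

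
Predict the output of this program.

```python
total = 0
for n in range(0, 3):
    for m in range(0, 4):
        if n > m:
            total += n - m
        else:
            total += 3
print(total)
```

n=0,m=0: not 0>0, total = 0+3 = 3
n=0,m=1: not 0>1, total = 3+3 = 6
n=0,m=2: not 0>2, total = 6+3 = 9
n=0,m=3: not 0>3, total = 9+3 = 12
n=1,m=0: 1>0, total = 12+1 = 13
n=1,m=1: not 1>1, total = 13+3 = 16
n=1,m=2: not 1>2, total = 16+3 = 19
n=1,m=3: not 1>3, total = 19+3 = 22
n=2,m=0: 2>0, total = 22+2 = 24
n=2,m=1: 2>1, total = 24+1 = 25
n=2,m=2: not 2>2, total = 25+3 = 28
n=2,m=3: not 2>3, total = 28+3 = 31

31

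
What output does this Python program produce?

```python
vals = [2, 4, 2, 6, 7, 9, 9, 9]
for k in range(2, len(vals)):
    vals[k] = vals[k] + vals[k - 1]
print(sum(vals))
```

154

k=2: vals[2] = 2+4 = 6 → [2, 4, 6, 6, 7, 9, 9, 9]
k=3: vals[3] = 6+6 = 12 → [2, 4, 6, 12, 7, 9, 9, 9]
k=4: vals[4] = 7+12 = 19 → [2, 4, 6, 12, 19, 9, 9, 9]
k=5: vals[5] = 9+19 = 28 → [2, 4, 6, 12, 19, 28, 9, 9]
k=6: vals[6] = 9+28 = 37 → [2, 4, 6, 12, 19, 28, 37, 9]
k=7: vals[7] = 9+37 = 46 → [2, 4, 6, 12, 19, 28, 37, 46]
sum = 154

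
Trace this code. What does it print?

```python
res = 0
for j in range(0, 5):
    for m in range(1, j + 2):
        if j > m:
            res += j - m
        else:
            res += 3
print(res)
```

37

j=0,m=1: not 0>1, res = 0+3 = 3
j=1,m=1: not 1>1, res = 3+3 = 6
j=1,m=2: not 1>2, res = 6+3 = 9
j=2,m=1: 2>1, res = 9+1 = 10
j=2,m=2: not 2>2, res = 10+3 = 13
j=2,m=3: not 2>3, res = 13+3 = 16
j=3,m=1: 3>1, res = 16+2 = 18
j=3,m=2: 3>2, res = 18+1 = 19
j=3,m=3: not 3>3, res = 19+3 = 22
j=3,m=4: not 3>4, res = 22+3 = 25
j=4,m=1: 4>1, res = 25+3 = 28
j=4,m=2: 4>2, res = 28+2 = 30
j=4,m=3: 4>3, res = 30+1 = 31
j=4,m=4: not 4>4, res = 31+3 = 34
j=4,m=5: not 4>5, res = 34+3 = 37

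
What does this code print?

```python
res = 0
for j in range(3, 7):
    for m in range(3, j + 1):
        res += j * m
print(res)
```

205

j=3,m=3: res = 0+9 = 9
j=4,m=3: res = 9+12 = 21
j=4,m=4: res = 21+16 = 37
j=5,m=3: res = 37+15 = 52
j=5,m=4: res = 52+20 = 72
j=5,m=5: res = 72+25 = 97
j=6,m=3: res = 97+18 = 115
j=6,m=4: res = 115+24 = 139
j=6,m=5: res = 139+30 = 169
j=6,m=6: res = 169+36 = 205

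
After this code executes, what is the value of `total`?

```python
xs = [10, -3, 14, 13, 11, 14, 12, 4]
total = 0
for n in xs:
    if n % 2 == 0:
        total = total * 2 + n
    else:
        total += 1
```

n=10: even, total = 0*2+10 = 10
n=-3: not even, total = 10+1 = 11
n=14: even, total = 11*2+14 = 36
n=13: not even, total = 36+1 = 37
n=11: not even, total = 37+1 = 38
n=14: even, total = 38*2+14 = 90
n=12: even, total = 90*2+12 = 192
n=4: even, total = 192*2+4 = 388

388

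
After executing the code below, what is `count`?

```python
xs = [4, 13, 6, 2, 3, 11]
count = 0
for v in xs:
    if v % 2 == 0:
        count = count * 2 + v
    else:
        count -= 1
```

24

v=4: even, count = 0*2+4 = 4
v=13: not even, count = 4-1 = 3
v=6: even, count = 3*2+6 = 12
v=2: even, count = 12*2+2 = 26
v=3: not even, count = 26-1 = 25
v=11: not even, count = 25-1 = 24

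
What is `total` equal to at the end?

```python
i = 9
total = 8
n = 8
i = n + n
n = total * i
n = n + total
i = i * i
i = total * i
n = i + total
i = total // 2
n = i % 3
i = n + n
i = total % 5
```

8

i = 8+8 = 16
n = 8*16 = 128
n = 128+8 = 136
i = 16*16 = 256
i = 8*256 = 2048
n = 2048+8 = 2056
i = 8//2 = 4
n = 4%3 = 1
i = 1+1 = 2
i = 8%5 = 3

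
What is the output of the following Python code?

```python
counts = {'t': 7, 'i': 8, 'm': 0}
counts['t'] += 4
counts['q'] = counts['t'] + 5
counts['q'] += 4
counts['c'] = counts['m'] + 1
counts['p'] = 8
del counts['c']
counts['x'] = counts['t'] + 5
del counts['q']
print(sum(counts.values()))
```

43

counts['t'] = 7+4 = 11 → {'t': 11, 'i': 8, 'm': 0}
counts['q'] = counts['t']+5 = 16 → {'t': 11, 'i': 8, 'm': 0, 'q': 16}
counts['q'] = 16+4 = 20 → {'t': 11, 'i': 8, 'm': 0, 'q': 20}
counts['c'] = counts['m']+1 = 1 → {'t': 11, 'i': 8, 'm': 0, 'q': 20, 'c': 1}
counts['p'] = 8 → {'t': 11, 'i': 8, 'm': 0, 'q': 20, 'c': 1, 'p': 8}
del 'c' → {'t': 11, 'i': 8, 'm': 0, 'q': 20, 'p': 8}
counts['x'] = counts['t']+5 = 16 → {'t': 11, 'i': 8, 'm': 0, 'q': 20, 'p': 8, 'x': 16}
del 'q' → {'t': 11, 'i': 8, 'm': 0, 'p': 8, 'x': 16}
sum of values = 43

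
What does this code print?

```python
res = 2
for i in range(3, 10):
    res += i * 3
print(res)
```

128

i=3: res = 2+3*3 = 11
i=4: res = 11+4*3 = 23
i=5: res = 23+5*3 = 38
i=6: res = 38+6*3 = 56
i=7: res = 56+7*3 = 77
i=8: res = 77+8*3 = 101
i=9: res = 101+9*3 = 128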